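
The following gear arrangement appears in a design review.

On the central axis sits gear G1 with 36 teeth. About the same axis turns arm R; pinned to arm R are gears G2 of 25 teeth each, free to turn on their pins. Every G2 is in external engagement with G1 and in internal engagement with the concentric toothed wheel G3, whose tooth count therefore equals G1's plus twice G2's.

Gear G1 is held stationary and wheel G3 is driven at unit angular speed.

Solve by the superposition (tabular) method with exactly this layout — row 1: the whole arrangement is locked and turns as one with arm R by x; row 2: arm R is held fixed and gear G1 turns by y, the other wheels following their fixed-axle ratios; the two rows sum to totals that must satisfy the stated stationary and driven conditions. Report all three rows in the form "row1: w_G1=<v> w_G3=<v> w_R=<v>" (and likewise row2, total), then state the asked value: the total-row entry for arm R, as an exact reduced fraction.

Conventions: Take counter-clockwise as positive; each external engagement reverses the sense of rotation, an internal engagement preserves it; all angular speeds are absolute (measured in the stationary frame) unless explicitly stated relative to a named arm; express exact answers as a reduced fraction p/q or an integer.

class = planetary set [G3 = 36+2·25 = 86; Willis about the carrier]
superposition row 1 [locked train]: every member turns x
row 2: sun turns y, ring = −(36/86)·y, arm 0
boundary: total ω_sun = x + y = 0 and total ω_ring = x − (36/86)·y = 1  ⇒  y = -43/61, x = 43/61
row 2 ring = −(36/86)·(-43/61) = 18/61
totals (row 1 + row 2): sun 43/61 + (-43/61) = 0, ring 43/61 + 18/61 = 1, arm 43/61 + 0 = 43/61
asked cell (total, arm) = 43/61

row1: w_G1=43/61 w_G3=43/61 w_R=43/61
row2: w_G1=-43/61 w_G3=18/61 w_R=0
total: w_G1=0 w_G3=1 w_R=43/61
asked value: 43/61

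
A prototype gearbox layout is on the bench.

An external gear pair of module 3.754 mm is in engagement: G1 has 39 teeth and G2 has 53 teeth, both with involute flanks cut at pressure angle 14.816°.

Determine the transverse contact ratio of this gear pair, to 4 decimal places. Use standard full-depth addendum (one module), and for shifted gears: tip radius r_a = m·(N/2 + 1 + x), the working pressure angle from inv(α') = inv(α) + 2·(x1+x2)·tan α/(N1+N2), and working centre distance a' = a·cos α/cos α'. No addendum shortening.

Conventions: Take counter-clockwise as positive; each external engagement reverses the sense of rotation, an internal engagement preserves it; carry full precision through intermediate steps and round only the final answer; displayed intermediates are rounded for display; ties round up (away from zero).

topology: single-mesh involute geometry — m = 3.754, 39T/53T pair
base radii: r_b1 = 70.769148, r_b2 = 96.173457
tip radii: r_a1 = 76.957000, r_a2 = 103.235000
no profile shift: α' = α, a' = a
action lengths: √(r_a1²−r_b1²) = 30.234212, √(r_a2²−r_b2²) = 37.525076
base pitch p_b = π·m·cos α = 11.401427
CR = (30.234212 + 37.525076 − 172.684000·sin 14.81600°)/11.401427 = 2.070028
contact ratio ≈ 2.0700

2.0700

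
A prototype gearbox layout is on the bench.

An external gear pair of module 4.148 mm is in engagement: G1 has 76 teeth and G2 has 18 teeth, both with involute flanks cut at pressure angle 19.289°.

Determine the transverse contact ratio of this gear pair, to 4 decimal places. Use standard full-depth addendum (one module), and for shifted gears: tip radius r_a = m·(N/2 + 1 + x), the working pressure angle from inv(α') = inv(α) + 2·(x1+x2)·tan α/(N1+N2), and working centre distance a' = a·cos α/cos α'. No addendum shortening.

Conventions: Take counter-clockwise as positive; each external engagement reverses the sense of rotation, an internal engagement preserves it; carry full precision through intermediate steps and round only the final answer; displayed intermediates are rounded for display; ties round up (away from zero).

1.7085

topology: single-mesh involute geometry — m = 4.148, 76T/18T pair
base radii: r_b1 = 148.775680, r_b2 = 35.236345
tip radii: r_a1 = 161.772000, r_a2 = 41.480000
no profile shift: α' = α, a' = a
action lengths: √(r_a1²−r_b1²) = 63.529339, √(r_a2²−r_b2²) = 21.885849
base pitch p_b = π·m·cos α = 12.299805
CR = (63.529339 + 21.885849 − 194.956000·sin 19.28900°)/12.299805 = 1.708543
contact ratio ≈ 1.7085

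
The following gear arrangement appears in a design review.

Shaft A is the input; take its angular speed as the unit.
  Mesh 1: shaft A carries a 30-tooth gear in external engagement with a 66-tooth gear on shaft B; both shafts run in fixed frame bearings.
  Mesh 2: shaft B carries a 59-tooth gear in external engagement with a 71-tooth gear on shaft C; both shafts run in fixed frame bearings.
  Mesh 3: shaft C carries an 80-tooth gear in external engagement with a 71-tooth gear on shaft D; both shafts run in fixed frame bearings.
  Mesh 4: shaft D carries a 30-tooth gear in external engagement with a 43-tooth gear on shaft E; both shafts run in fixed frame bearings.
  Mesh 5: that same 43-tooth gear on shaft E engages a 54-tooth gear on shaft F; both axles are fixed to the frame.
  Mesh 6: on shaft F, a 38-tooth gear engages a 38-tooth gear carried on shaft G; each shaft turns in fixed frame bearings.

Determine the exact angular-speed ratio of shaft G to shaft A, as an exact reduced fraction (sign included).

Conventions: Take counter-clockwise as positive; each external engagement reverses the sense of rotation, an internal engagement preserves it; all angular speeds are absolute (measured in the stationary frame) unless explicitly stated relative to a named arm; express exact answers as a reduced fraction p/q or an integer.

class = fixed-axis compound train [6 meshes; 6 ratios multiply, 6 sense flips]
mesh 1 [30T→66T]: running ratio 5/11, sense −
mesh 2 [59T→71T]: running ratio 295/781, sense +
mesh 3 [80T→71T]: running ratio 23600/55451, sense −
mesh 4 [30T→43T]: running ratio 708000/2384393, sense +
mesh 5 [43T→54T]: running ratio 118000/499059, sense −
mesh 6 [38T→38T]: running ratio 118000/499059, sense +
ω_out/ω_in = 118000/499059

118000/499059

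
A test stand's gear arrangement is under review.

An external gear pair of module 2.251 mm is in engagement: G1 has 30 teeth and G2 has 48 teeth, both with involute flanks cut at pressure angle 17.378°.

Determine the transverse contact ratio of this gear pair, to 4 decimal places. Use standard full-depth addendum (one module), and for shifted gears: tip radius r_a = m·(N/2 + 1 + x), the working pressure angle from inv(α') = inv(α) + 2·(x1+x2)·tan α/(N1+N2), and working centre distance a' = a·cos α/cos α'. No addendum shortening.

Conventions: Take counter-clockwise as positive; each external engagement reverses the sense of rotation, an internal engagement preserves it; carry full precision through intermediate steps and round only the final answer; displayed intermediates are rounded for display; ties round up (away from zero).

1.8402

class = single-mesh tooth geometry [involute pair 30T × 48T, m = 2.251]
base radii: r_b1 = 32.223799, r_b2 = 51.558079
tip radii: r_a1 = 36.016000, r_a2 = 56.275000
no profile shift: α' = α, a' = a
action lengths: √(r_a1²−r_b1²) = 16.086610, √(r_a2²−r_b2²) = 22.553051
base pitch p_b = π·m·cos α = 6.748937
CR = (16.086610 + 22.553051 − 87.789000·sin 17.37800°)/6.748937 = 1.840192
contact ratio ≈ 1.8402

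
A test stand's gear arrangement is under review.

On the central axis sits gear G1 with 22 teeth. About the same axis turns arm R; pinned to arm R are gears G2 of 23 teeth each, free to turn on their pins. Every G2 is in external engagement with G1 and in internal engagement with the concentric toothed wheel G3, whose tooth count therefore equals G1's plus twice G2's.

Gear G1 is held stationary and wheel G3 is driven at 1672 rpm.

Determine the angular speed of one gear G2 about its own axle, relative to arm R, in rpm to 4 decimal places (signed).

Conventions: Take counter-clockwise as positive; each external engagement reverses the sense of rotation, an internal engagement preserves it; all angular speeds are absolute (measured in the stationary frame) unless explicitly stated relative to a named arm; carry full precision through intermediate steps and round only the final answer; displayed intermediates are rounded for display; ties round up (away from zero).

planetary set (22T centre, 23T on arm, 68T internal) — Willis relation
normalise by the input: solve with ω_ring = 1, then scale by 1672 rpm
ring teeth: 22 + 2·23 = 68
22(ω_sun−ω_arm) = −68(ω_ring−ω_arm),  ω_sun = 0, ω_ring = 1
22(0−ω_arm) = −68(1−ω_arm)  ⇒  90·ω_arm = 68  ⇒  ω_arm = 34/45
sun–planet mesh: 22·(0−34/45) = −23·(ω_p−ω_arm)  ⇒  ω_p−ω_arm = 748/1035
scale: ω_p−ω_arm = 748/1035 × 1672 rpm = +1208.3633 rpm

+1208.3633 rpm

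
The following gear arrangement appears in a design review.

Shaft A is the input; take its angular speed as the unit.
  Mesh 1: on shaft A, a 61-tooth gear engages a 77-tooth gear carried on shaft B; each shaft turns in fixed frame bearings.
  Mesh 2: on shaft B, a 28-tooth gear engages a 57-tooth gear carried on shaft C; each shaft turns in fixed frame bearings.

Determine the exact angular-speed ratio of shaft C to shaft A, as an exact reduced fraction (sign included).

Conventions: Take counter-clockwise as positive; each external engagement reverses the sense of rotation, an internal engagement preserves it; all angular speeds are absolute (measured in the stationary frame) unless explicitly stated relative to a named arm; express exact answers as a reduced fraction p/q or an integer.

class = fixed-axis compound train [2 meshes; 2 ratios multiply, 2 sense flips]
mesh 1 [61T→77T]: running ratio 61/77, sense −
mesh 2 [28T→57T]: running ratio 244/627, sense +
ω_out/ω_in = 244/627

244/627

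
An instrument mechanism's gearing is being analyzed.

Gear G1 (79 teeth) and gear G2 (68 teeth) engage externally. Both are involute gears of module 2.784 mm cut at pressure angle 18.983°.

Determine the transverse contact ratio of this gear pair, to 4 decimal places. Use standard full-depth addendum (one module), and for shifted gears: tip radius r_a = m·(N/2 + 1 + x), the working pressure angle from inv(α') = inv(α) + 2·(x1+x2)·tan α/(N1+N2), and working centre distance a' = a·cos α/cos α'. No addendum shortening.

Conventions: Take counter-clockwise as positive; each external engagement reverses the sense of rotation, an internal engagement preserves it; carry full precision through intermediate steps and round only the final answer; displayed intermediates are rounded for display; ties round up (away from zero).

1.8779

recognized (one external pair, fixed centres): single-mesh tooth geometry, m = 2.784, N1 = 79, N2 = 68
base radii: r_b1 = 103.987405, r_b2 = 89.508146
tip radii: r_a1 = 112.752000, r_a2 = 97.440000
no profile shift: α' = α, a' = a
action lengths: √(r_a1²−r_b1²) = 43.584781, √(r_a2²−r_b2²) = 38.507732
base pitch p_b = π·m·cos α = 8.270533
CR = (43.584781 + 38.507732 − 204.624000·sin 18.98300°)/8.270533 = 1.877855
contact ratio ≈ 1.8779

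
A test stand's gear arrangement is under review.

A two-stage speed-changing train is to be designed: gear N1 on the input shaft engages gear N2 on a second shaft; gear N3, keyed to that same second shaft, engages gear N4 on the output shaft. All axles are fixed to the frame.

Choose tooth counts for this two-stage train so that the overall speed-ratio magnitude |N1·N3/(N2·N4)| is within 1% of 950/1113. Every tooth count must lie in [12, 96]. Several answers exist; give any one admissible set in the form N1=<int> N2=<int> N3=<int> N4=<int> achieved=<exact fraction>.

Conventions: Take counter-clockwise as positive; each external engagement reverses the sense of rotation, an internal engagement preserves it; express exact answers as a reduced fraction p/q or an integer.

N1=19 N2=21 N3=50 N4=53 achieved=950/1113

class = fixed-axis compound train [2-stage, 950/1113 wanted]
target = 950/1113 in lowest terms: an exact hit needs N1·N3 = k·950 and N2·N4 = k·1113 for one integer k, every count in [12, 96]; additionally prefer no 1:1 stage (N1 ≠ N2, N3 ≠ N4)
k = 1: N1·N3 = 950 = 19·50, N2·N4 = 1113 = 21·53
achieved = 19·50/(21·53) = 950/1113; |achieved − target| = 0 ≤ 19/2226 ✓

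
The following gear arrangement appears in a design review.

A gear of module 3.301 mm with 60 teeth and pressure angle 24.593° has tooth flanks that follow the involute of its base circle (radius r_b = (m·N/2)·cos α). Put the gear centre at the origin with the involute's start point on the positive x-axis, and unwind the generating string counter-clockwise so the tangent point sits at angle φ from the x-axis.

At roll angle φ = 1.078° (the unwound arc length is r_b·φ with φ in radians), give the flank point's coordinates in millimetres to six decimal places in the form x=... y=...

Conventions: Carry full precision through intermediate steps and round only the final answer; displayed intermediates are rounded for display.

topology: single-mesh involute geometry — m = 3.301, N = 60
pitch radius r_p = m·N/2 = 3.301·60/2 = 99.030000
base radius r_b = r_p·cos α = 99.030000·cos 24.593° = 90.046688
roll angle φ = 1.078° = 0.01881465 rad
x = r_b·(cos φ + φ·sin φ) = 90.062624
y = r_b·(sin φ − φ·cos φ) = 0.000200

x=90.062624 y=0.000200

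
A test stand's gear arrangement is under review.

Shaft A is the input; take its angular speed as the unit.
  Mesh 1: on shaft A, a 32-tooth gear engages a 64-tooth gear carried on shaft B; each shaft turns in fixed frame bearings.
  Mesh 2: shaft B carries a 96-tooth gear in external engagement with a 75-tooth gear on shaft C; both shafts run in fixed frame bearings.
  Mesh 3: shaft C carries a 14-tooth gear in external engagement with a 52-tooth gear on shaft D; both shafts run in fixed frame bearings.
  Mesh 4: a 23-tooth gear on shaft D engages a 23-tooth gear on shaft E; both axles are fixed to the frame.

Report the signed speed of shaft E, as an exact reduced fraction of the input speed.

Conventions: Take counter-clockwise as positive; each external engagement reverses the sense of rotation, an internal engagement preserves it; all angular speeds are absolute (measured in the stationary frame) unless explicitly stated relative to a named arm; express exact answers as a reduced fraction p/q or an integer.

56/325

4-mesh fixed-axis compound train (all bearings frame-fixed)
mesh 1 [32T→64T]: |ω|/ω_in = 1×32/64 = 1/2, sense flips to −
mesh 2 [96T→75T]: |ω|/ω_in = (1/2)×96/75 = 16/25, sense flips to +
mesh 3 [14T→52T]: |ω|/ω_in = (16/25)×14/52 = 56/325, sense flips to −
mesh 4 [23T→23T]: |ω|/ω_in = (56/325)×23/23 = 56/325, sense flips to +
signed output speed (× input speed) = 56/325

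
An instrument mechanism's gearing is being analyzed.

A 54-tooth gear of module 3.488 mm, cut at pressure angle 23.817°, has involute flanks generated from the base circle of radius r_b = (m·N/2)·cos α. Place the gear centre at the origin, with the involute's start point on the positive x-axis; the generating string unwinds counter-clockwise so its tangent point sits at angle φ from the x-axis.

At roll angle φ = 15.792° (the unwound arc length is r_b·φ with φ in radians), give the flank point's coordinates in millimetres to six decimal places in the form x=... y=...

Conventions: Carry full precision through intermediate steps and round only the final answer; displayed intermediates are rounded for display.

x=89.366607 y=0.596767

recognized (one wheel, involute flank): single-mesh tooth geometry, m = 3.488, N = 54
pitch radius r_p = m·N/2 = 3.488·54/2 = 94.176000
base radius r_b = r_p·cos α = 94.176000·cos 23.817° = 86.155962
roll angle φ = 15.792° = 0.27562240 rad
x = r_b·(cos φ + φ·sin φ) = 89.366607
y = r_b·(sin φ − φ·cos φ) = 0.596767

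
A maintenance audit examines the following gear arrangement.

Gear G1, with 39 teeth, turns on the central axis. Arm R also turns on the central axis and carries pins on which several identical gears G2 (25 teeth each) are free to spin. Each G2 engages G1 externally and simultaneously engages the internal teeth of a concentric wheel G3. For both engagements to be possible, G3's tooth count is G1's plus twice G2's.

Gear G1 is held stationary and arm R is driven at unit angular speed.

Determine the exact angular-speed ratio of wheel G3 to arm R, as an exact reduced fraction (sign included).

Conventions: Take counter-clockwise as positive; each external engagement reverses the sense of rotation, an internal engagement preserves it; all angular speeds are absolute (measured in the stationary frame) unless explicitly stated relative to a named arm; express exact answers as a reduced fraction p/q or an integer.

planetary set (39T centre, 25T on arm, 89T internal) — Willis relation
ring teeth: 39 + 2·25 = 89
39(ω_sun−ω_arm) = −89(ω_ring−ω_arm),  ω_sun = 0, ω_arm = 1
ω_ring = 1 − (39/89)(0−1) = 128/89
ω_out/ω_in = 128/89

128/89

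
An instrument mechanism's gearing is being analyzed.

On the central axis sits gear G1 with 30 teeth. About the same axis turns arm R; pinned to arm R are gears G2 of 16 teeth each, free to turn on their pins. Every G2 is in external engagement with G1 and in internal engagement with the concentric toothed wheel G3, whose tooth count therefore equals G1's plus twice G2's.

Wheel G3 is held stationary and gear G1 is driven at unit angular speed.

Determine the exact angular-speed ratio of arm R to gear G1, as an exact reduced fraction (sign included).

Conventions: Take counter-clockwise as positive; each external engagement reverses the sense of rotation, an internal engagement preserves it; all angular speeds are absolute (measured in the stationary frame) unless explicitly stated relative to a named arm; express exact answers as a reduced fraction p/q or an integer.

recognized (axles ride arm R): planetary set, 30/16/62 teeth
ring teeth: 30 + 2·16 = 62
30(ω_sun−ω_arm) = −62(ω_ring−ω_arm),  ω_ring = 0, ω_sun = 1
30(1−ω_arm) = −62(0−ω_arm)  ⇒  92·ω_arm = 30  ⇒  ω_arm = 15/46
ω_out/ω_in = 15/46

15/46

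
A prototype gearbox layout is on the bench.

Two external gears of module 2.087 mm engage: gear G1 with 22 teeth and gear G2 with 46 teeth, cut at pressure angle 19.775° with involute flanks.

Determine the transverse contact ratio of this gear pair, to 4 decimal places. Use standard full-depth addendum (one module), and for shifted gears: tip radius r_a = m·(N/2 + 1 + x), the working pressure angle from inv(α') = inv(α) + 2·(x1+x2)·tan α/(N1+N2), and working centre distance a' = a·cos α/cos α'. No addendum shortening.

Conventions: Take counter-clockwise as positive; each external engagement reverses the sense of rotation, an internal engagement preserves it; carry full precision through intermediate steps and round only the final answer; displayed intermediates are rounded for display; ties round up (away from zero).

single-mesh involute tooth geometry (22T engaging 46T at module 2.087)
base radii: r_b1 = 21.603191, r_b2 = 45.170308
tip radii: r_a1 = 25.044000, r_a2 = 50.088000
no profile shift: α' = α, a' = a
action lengths: √(r_a1²−r_b1²) = 12.669021, √(r_a2²−r_b2²) = 21.643729
base pitch p_b = π·m·cos α = 6.169857
CR = (12.669021 + 21.643729 − 70.958000·sin 19.77500°)/6.169857 = 1.670333
contact ratio ≈ 1.6703

1.6703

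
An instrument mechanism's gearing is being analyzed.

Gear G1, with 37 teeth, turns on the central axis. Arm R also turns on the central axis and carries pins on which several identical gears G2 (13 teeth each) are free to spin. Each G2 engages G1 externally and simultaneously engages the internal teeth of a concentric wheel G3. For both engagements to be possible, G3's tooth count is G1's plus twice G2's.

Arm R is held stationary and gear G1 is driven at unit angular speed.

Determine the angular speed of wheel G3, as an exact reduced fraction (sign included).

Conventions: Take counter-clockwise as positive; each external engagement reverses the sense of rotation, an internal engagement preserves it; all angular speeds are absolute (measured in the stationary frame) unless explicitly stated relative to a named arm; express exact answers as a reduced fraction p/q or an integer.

recognized (axles ride arm R): planetary set, 37/13/63 teeth
ring teeth: 37 + 2·13 = 63
37(ω_sun−ω_arm) = −63(ω_ring−ω_arm),  ω_arm = 0, ω_sun = 1
ω_ring = 0 − (37/63)(1−0) = -37/63
exact speed ratio = -37/63

-37/63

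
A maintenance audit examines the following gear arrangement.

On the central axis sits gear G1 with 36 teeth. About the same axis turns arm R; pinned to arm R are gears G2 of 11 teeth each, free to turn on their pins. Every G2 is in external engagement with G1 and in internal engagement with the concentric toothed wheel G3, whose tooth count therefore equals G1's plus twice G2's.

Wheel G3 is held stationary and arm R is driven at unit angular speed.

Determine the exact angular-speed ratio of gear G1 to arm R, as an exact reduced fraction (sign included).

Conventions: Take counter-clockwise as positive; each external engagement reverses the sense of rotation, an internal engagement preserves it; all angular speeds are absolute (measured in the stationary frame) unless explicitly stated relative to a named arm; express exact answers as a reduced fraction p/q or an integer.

47/18

topology: planetary set — G1 36T / G2 11T / G3 58T, arm = carrier (Willis)
ring teeth: 36 + 2·11 = 58
36(ω_sun−ω_arm) = −58(ω_ring−ω_arm),  ω_ring = 0, ω_arm = 1
ω_sun = 1 − (58/36)(0−1) = 47/18
ω_out/ω_in = 47/18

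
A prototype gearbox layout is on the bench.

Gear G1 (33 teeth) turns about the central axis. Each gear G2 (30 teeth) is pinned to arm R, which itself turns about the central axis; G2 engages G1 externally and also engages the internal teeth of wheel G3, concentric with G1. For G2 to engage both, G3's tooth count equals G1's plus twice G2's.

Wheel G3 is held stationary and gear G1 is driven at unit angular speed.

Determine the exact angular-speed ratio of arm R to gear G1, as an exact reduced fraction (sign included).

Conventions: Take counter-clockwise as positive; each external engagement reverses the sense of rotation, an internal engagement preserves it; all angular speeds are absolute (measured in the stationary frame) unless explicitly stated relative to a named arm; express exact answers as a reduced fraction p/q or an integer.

planetary set (33T centre, 30T on arm, 93T internal) — Willis relation
ring teeth: 33 + 2·30 = 93
33(ω_sun−ω_arm) = −93(ω_ring−ω_arm),  ω_ring = 0, ω_sun = 1
33(1−ω_arm) = −93(0−ω_arm)  ⇒  126·ω_arm = 33  ⇒  ω_arm = 11/42
ω_out/ω_in = 11/42

11/42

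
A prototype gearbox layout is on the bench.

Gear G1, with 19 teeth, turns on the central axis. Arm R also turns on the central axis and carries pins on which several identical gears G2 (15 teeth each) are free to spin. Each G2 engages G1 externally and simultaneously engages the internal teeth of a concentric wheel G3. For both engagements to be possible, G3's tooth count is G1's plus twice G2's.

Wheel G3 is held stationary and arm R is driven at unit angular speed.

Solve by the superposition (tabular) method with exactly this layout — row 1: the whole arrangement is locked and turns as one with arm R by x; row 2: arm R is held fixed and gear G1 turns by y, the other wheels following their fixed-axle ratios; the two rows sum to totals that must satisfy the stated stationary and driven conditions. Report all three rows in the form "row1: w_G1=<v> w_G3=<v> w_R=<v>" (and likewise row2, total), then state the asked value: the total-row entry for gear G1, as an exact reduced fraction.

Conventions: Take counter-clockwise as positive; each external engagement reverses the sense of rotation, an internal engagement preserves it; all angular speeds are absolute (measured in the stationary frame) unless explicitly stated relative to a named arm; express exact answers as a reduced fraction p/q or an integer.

planetary set (19T centre, 15T on arm, 49T internal) — Willis relation
superposition row 1 [locked train]: every member turns x
superposition row 2 [arm held]: sun y, ring −(19/49)·y, arm 0
boundary: total ω_ring = x − (19/49)·y = 0 and total ω_arm = x = 1  ⇒  y = 49/19, x = 1
row 2 ring = −(19/49)·49/19 = -1
totals (row 1 + row 2): sun 1 + 49/19 = 68/19, ring 1 + (-1) = 0, arm 1 + 0 = 1
asked cell (total, sun) = 68/19

row1: w_G1=1 w_G3=1 w_R=1
row2: w_G1=49/19 w_G3=-1 w_R=0
total: w_G1=68/19 w_G3=0 w_R=1
asked value: 68/19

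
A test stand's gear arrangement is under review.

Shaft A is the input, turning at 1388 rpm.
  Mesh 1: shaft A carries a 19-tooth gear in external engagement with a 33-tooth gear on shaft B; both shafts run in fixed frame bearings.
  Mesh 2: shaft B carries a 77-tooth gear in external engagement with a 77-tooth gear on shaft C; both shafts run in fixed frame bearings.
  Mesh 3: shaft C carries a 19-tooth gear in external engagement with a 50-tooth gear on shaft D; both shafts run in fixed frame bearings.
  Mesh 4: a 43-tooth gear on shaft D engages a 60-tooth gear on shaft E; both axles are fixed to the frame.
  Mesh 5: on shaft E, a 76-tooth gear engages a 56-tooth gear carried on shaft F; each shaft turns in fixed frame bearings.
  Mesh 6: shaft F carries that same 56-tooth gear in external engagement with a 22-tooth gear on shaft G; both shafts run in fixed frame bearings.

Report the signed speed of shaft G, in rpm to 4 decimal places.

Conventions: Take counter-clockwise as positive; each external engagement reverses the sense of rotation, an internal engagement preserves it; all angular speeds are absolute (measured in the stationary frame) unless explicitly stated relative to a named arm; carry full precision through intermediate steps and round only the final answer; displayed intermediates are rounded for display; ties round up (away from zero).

+751.8321 rpm

class = fixed-axis compound train [6 meshes; 6 ratios multiply, 6 sense flips]
mesh 1 [19T→33T]: ω = 1388.0000×19/33 = 799.1515 rpm, sense flips to −
mesh 2 [77T→77T]: ω = 799.1515×77/77 = 799.1515 rpm, sense flips to +
mesh 3 [19T→50T]: ω = 799.1515×19/50 = 303.6776 rpm, sense flips to −
mesh 4 [43T→60T]: ω = 303.6776×43/60 = 217.6356 rpm, sense flips to +
mesh 5 [76T→56T]: ω = 217.6356×76/56 = 295.3626 rpm, sense flips to −
mesh 6 [56T→22T]: ω = 295.3626×56/22 = 751.8321 rpm, sense flips to +
signed output speed = +751.8321 rpm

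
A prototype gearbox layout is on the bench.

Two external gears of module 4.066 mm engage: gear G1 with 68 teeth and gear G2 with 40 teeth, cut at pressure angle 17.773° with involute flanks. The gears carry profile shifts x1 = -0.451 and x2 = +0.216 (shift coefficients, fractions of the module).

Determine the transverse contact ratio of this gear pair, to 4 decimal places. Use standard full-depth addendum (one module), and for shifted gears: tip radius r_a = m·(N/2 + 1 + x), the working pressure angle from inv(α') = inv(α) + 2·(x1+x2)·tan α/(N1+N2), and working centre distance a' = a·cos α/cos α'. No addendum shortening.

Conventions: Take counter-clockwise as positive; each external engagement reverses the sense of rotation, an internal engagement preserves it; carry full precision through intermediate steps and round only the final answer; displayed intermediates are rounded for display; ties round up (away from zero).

1.9140

class = single-mesh tooth geometry [involute pair 68T × 40T, m = 4.066]
base radii: r_b1 = 131.646076, r_b2 = 77.438868
tip radii: r_a1 = 140.476234, r_a2 = 86.264256
inv(α') = inv(17.773°) + 2·(-0.451+0.216)·tan α/(68+40) = 0.00895281  ⇒  α' = 16.95580°
a' = a·cos α / cos α' = 219.5640·cos 17.773°/cos 16.95580° = 218.586917
action lengths: √(r_a1²−r_b1²) = 49.019211, √(r_a2²−r_b2²) = 38.009782
base pitch p_b = π·m·cos α = 12.164069
CR = (49.019211 + 38.009782 − 218.586917·sin 16.95580°)/12.164069 = 1.913967
contact ratio ≈ 1.9140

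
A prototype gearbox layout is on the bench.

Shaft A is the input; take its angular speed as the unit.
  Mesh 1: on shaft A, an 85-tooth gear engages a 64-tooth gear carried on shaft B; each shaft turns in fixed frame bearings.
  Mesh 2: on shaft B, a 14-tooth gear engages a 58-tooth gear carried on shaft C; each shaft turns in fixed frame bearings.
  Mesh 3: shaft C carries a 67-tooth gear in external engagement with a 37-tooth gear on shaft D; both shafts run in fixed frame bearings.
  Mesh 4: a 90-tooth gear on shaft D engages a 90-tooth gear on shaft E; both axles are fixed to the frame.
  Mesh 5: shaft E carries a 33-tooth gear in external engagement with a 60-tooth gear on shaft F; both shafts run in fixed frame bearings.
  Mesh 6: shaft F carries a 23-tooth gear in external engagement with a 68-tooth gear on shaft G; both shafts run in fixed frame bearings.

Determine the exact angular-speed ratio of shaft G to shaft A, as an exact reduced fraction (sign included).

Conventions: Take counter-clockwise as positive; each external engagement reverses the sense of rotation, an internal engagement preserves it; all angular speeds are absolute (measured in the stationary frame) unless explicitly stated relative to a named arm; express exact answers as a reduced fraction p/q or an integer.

118657/1098752

class = fixed-axis compound train [6 meshes; 6 ratios multiply, 6 sense flips]
mesh 1 [85T→64T]: running ratio 85/64, sense −
mesh 2 [14T→58T]: running ratio 595/1856, sense +
mesh 3 [67T→37T]: running ratio 39865/68672, sense −
mesh 4 [90T→90T]: running ratio 39865/68672, sense +
mesh 5 [33T→60T]: running ratio 87703/274688, sense −
mesh 6 [23T→68T]: running ratio 118657/1098752, sense +
ω_out/ω_in = 118657/1098752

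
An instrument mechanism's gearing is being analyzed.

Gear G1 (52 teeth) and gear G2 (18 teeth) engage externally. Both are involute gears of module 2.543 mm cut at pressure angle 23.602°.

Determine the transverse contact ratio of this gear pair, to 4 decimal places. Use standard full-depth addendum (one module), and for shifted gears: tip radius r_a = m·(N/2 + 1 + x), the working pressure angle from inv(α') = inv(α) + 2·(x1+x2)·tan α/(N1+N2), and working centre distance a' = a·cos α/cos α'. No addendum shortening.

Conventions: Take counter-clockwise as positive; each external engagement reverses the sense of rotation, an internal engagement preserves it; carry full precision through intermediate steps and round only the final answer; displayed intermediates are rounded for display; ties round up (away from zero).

single-mesh involute tooth geometry (52T engaging 18T at module 2.543)
base radii: r_b1 = 60.587147, r_b2 = 20.972474
tip radii: r_a1 = 68.661000, r_a2 = 25.430000
no profile shift: α' = α, a' = a
action lengths: √(r_a1²−r_b1²) = 32.303723, √(r_a2²−r_b2²) = 14.381941
base pitch p_b = π·m·cos α = 7.320774
CR = (32.303723 + 14.381941 − 89.005000·sin 23.60200°)/7.320774 = 1.509369
contact ratio ≈ 1.5094

1.5094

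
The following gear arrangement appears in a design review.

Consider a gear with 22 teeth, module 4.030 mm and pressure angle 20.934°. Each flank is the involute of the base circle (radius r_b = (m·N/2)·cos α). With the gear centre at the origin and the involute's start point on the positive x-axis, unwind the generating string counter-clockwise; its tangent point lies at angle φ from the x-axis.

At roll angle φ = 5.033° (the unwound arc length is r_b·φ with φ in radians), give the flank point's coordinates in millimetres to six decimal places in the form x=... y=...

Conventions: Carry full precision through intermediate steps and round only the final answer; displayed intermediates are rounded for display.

x=41.563327 y=0.009348

single-mesh involute tooth geometry (22T wheel at module 4.030)
pitch radius r_p = m·N/2 = 4.030·22/2 = 44.330000
base radius r_b = r_p·cos α = 44.330000·cos 20.934° = 41.403893
roll angle φ = 5.033° = 0.08784242 rad
x = r_b·(cos φ + φ·sin φ) = 41.563327
y = r_b·(sin φ − φ·cos φ) = 0.009348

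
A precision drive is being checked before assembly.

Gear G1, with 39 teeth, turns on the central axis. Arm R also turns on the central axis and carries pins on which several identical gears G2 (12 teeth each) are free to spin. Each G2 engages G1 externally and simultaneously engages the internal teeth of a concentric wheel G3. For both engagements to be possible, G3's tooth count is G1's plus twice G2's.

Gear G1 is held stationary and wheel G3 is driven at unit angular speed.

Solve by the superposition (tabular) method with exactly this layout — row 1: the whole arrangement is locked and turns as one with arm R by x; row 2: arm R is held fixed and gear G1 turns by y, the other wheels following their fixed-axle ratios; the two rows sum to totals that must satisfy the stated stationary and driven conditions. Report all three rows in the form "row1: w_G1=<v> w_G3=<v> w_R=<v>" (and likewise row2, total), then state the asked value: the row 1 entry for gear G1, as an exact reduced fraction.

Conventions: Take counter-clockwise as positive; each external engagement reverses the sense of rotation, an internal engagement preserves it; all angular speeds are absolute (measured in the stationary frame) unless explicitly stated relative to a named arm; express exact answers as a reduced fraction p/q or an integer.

row1: w_G1=21/34 w_G3=21/34 w_R=21/34
row2: w_G1=-21/34 w_G3=13/34 w_R=0
total: w_G1=0 w_G3=1 w_R=21/34
asked value: 21/34

planetary set (39T centre, 12T on arm, 63T internal) — Willis relation
row 1 — lock + rotate with arm: ω_sun = ω_ring = ω_arm = x
superposition row 2 [arm held]: sun y, ring −(39/63)·y, arm 0
boundary: total ω_sun = x + y = 0 and total ω_ring = x − (39/63)·y = 1  ⇒  y = -21/34, x = 21/34
row 2 ring = −(39/63)·(-21/34) = 13/34
totals (row 1 + row 2): sun 21/34 + (-21/34) = 0, ring 21/34 + 13/34 = 1, arm 21/34 + 0 = 21/34
asked cell (row1, sun) = 21/34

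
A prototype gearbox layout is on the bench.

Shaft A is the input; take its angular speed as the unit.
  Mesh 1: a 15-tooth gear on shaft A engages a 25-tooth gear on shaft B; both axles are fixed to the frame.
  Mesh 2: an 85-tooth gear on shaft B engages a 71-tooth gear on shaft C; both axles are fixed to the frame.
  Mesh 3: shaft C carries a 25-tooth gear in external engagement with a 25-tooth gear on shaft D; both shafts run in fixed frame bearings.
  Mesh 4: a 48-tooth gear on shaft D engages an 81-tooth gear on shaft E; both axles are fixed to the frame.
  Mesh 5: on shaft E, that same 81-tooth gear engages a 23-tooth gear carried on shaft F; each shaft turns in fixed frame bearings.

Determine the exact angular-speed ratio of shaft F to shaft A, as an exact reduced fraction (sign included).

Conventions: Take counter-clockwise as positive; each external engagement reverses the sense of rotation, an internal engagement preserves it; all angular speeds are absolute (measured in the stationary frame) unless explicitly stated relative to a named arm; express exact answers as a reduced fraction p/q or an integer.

-2448/1633

class = fixed-axis compound train [5 meshes; 5 ratios multiply, 5 sense flips]
mesh 1 [15T→25T]: running ratio 3/5, sense −
mesh 2 [85T→71T]: running ratio 51/71, sense +
mesh 3 [25T→25T]: running ratio 51/71, sense −
mesh 4 [48T→81T]: running ratio 272/639, sense +
mesh 5 [81T→23T]: running ratio 2448/1633, sense −
ω_out/ω_in = -2448/1633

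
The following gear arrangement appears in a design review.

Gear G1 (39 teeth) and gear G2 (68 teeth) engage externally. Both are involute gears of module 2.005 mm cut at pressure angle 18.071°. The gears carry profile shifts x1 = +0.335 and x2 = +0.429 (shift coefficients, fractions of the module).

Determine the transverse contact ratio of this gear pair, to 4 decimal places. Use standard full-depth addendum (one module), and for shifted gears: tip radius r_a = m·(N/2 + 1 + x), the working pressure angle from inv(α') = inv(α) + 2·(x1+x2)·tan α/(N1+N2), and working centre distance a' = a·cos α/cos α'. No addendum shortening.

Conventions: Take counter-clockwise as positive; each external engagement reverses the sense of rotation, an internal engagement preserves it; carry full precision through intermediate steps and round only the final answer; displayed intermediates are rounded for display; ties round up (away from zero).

topology: single-mesh involute geometry — m = 2.005, 39T/68T pair
base radii: r_b1 = 37.168932, r_b2 = 64.807369
tip radii: r_a1 = 41.774175, r_a2 = 71.035145
inv(α') = inv(18.071°) + 2·(+0.335+0.429)·tan α/(39+68) = 0.01555135  ⇒  α' = 20.27567°
a' = a·cos α / cos α' = 107.2675·cos 18.071°/cos 20.27567° = 108.712543
action lengths: √(r_a1²−r_b1²) = 19.067045, √(r_a2²−r_b2²) = 29.086024
base pitch p_b = π·m·cos α = 5.988187
CR = (19.067045 + 29.086024 − 108.712543·sin 20.27567°)/5.988187 = 1.750132
contact ratio ≈ 1.7501

1.7501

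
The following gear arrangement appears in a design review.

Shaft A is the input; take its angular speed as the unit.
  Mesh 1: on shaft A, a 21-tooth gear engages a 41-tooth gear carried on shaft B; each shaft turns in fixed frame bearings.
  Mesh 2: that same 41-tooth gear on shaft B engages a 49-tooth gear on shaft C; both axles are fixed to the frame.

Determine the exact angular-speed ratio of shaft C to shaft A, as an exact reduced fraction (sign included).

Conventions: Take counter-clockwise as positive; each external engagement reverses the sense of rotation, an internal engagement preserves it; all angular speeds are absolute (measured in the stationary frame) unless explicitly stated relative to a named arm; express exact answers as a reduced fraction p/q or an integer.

3/7

class = fixed-axis compound train [2 meshes; 2 ratios multiply, 2 sense flips]
mesh 1 [21T→41T]: running ratio 21/41, sense −
mesh 2 [41T→49T]: running ratio 3/7, sense +
ω_out/ω_in = 3/7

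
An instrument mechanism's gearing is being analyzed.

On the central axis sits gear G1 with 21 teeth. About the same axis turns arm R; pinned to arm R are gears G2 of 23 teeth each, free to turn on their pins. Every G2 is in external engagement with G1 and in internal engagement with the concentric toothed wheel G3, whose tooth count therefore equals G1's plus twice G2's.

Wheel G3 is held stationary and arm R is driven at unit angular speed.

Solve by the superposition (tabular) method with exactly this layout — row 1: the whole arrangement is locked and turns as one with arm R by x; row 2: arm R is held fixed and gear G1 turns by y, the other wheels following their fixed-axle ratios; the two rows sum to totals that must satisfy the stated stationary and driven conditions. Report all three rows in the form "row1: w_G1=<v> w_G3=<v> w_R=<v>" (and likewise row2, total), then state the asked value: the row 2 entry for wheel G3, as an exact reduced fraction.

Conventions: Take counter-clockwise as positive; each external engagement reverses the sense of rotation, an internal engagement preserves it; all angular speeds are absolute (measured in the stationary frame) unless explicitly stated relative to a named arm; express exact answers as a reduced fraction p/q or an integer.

topology: planetary set — G1 21T / G2 23T / G3 67T, arm = carrier (Willis)
row 1: whole set turns with the arm by x
row 2 (arm held, sun turns y): ω_ring = −(21/67)·y, ω_arm = 0
boundary: total ω_ring = x − (21/67)·y = 0 and total ω_arm = x = 1  ⇒  y = 67/21, x = 1
row 2 ring = −(21/67)·67/21 = -1
totals (row 1 + row 2): sun 1 + 67/21 = 88/21, ring 1 + (-1) = 0, arm 1 + 0 = 1
asked cell (row2, ring) = -1

row1: w_G1=1 w_G3=1 w_R=1
row2: w_G1=67/21 w_G3=-1 w_R=0
total: w_G1=88/21 w_G3=0 w_R=1
asked value: -1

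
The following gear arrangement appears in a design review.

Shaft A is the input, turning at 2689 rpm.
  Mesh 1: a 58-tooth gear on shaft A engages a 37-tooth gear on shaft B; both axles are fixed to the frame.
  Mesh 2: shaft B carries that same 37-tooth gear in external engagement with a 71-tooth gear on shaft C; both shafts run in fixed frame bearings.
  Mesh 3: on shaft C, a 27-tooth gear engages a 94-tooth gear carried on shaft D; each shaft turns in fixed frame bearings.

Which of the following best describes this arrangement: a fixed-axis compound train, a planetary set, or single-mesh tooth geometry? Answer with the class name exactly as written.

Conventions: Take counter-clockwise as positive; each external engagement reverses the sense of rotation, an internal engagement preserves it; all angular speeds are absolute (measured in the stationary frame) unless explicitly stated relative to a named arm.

class = fixed-axis compound train [3 meshes; 3 ratios multiply, 3 sense flips]
classification: fixed-axis compound train

fixed-axis compound train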